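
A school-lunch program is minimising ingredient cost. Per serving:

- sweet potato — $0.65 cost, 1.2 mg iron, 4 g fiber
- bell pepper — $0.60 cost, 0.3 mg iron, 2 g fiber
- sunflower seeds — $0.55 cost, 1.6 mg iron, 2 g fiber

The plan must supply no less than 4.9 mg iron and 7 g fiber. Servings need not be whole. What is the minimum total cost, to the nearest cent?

$1.77

Check every corner: each single food scaled to meet both minima, and each pair solved so both constraints bind.
sweet potato only: max(4.9/1.2, 7/4) = 4.083 servings → $2.65.
bell pepper only: max(4.9/0.3, 7/2) = 16.33 servings → $9.80.
sunflower seeds only: max(4.9/1.6, 7/2) = 3.5 servings → $1.93.
sweet potato + bell pepper: intersection lies outside the first quadrant.
sweet potato + sunflower seeds with both tight: 0.35 servings and 2.8 servings → $1.77.
bell pepper + sunflower seeds with both tight: 0.5385 servings and 2.962 servings → $1.95.
Cheapest feasible corner: $1.77.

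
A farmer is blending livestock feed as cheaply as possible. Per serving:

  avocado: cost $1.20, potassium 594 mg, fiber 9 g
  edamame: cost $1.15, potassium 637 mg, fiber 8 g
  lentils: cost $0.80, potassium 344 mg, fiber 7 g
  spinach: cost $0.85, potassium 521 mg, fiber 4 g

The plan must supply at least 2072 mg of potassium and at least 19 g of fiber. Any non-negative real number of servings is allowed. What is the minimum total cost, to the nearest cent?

$3.49

Minimising a linear cost over {potassium ≥ 2072, fiber ≥ 19, servings ≥ 0} — the optimum is at a vertex, using one or two foods.
avocado only: max(2072/594, 19/9) = 3.488 servings → $4.19.
edamame only: max(2072/637, 19/8) = 3.253 servings → $3.74.
lentils only: max(2072/344, 19/7) = 6.023 servings → $4.82.
spinach only: max(2072/521, 19/4) = 4.75 servings → $4.04.
avocado + edamame: intersection lies outside the first quadrant.
avocado + lentils: intersection lies outside the first quadrant.
avocado + spinach with both tight: 0.6965 servings and 3.183 servings → $3.54.
edamame + lentils: intersection lies outside the first quadrant.
edamame + spinach with both tight: 0.9944 servings and 2.761 servings → $3.49.
lentils + spinach with both tight: 0.7094 servings and 3.509 servings → $3.55.
The minimum over all feasible corners is $3.49.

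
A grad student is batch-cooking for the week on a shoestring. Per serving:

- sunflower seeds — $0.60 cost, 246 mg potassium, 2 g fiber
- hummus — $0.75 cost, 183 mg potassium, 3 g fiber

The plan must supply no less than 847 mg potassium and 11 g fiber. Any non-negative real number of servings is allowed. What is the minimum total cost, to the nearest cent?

At the optimum either one food covers both requirements or two foods hit both targets exactly; no other combination can be cheaper.
sunflower seeds only: max(847/246, 11/2) = 5.5 servings → $3.30.
hummus only: max(847/183, 11/3) = 4.628 servings → $3.47.
sunflower seeds + hummus with both tight: 1.419 servings and 2.72 servings → $2.89.
Cheapest feasible corner: $2.89.

$2.89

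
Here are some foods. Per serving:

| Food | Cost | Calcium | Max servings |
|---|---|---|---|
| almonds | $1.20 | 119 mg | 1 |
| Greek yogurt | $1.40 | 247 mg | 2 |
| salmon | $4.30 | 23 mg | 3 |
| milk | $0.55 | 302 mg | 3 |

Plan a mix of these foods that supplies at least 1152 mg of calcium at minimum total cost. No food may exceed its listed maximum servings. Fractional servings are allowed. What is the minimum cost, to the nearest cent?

Cost per mg of calcium: milk $0.0018, Greek yogurt $0.0057, almonds $0.0101, salmon $0.1870.
Take 3 servings of milk: +906.0 mg calcium for $1.65 (total $1.65, still need 246.0 mg).
Take 0.996 servings of Greek yogurt: +246.0 mg calcium for $1.39 (total $3.04, still need 0.0 mg).
Filling from the cheapest source first is optimal under one linear minimum: $3.04.

$3.04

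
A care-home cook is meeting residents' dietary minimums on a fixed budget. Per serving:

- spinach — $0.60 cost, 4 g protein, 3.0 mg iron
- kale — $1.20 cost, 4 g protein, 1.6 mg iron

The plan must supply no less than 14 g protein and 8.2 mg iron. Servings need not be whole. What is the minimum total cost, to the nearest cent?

Compare the cost at each extreme point of the feasible region.
spinach only: max(14/4, 8.2/3.0) = 3.5 servings → $2.10.
kale only: max(14/4, 8.2/1.6) = 5.125 servings → $6.15.
spinach + kale with both tight: 1.857 servings and 1.643 servings → $3.09.
Cheapest feasible corner: $2.10.

$2.10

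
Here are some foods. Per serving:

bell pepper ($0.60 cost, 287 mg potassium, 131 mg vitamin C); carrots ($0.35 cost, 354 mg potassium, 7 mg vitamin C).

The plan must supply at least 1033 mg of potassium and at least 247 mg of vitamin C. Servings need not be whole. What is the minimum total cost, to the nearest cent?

$1.59

This is a tiny linear program; its minimum lies at a vertex of the feasible set. List the vertices and price them.
bell pepper only: max(1033/287, 247/131) = 3.599 servings → $2.16.
carrots only: max(1033/354, 247/7) = 35.29 servings → $12.35.
bell pepper + carrots with both tight: 1.808 servings and 1.452 servings → $1.59.
So the least-cost plan costs $1.59.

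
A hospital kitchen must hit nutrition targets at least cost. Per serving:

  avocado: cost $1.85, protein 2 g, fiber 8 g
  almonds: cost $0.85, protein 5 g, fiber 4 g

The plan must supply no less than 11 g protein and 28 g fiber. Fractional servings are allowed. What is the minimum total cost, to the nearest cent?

$5.95

avocado only: max(11/2, 28/8) = 5.5 servings → $10.18.
almonds only: max(11/5, 28/4) = 7 servings → $5.95.
avocado + almonds with both tight: 3 servings and 1 serving → $6.40.
The minimum over all feasible corners is $5.95.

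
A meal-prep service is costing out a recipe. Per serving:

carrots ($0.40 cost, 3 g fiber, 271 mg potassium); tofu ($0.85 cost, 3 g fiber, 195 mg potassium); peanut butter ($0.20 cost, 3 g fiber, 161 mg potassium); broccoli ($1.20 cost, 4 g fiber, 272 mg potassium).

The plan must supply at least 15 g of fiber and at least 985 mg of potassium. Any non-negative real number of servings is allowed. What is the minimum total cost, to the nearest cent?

$1.22

A basic optimal solution has at most two foods positive. Try each food alone and each pair with both targets met exactly.
carrots only: max(15/3, 985/271) = 5 servings → $2.00.
tofu only: max(15/3, 985/195) = 5.051 servings → $4.29.
peanut butter only: max(15/3, 985/161) = 6.118 servings → $1.22.
broccoli only: max(15/4, 985/272) = 3.75 servings → $4.50.
carrots + tofu with both tight: 0.1316 servings and 4.868 servings → $4.19.
carrots + peanut butter with both tight: 1.636 servings and 3.364 servings → $1.33.
carrots + broccoli with both targets exact would need a negative amount; discard.
tofu + peanut butter: intersection lies outside the first quadrant.
tofu + broccoli with both tight: 3.889 servings and 0.8333 servings → $4.31.
peanut butter + broccoli with both tight: 0.814 servings and 3.14 servings → $3.93.
Cheapest feasible corner: $1.22.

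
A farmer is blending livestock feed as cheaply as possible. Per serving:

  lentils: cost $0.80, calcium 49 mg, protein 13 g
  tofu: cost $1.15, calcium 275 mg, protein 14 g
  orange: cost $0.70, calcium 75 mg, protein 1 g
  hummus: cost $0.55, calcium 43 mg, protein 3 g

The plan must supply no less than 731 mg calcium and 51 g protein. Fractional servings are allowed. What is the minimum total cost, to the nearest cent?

For a min-cost LP with two ≥-constraints, a basic feasible solution has at most two positive variables.
lentils only: max(731/49, 51/13) = 14.92 servings → $11.93.
tofu only: max(731/275, 51/14) = 3.643 servings → $4.19.
orange only: max(731/75, 51/1) = 51 servings → $35.70.
hummus only: max(731/43, 51/3) = 17 servings → $9.35.
lentils + tofu with both tight: 1.312 servings and 2.424 servings → $3.84.
lentils + orange with both tight: 3.341 servings and 7.564 servings → $7.97.
lentils + hummus with both tight: 0 servings and 17 servings → $9.35.
tofu + orange: the both-tight solution has a negative serving — not a feasible corner.
tofu + hummus with both tight: 0 servings and 17 servings → $9.35.
orange + hummus with both tight: 0 servings and 17 servings → $9.35.
So the least-cost plan costs $3.84.

$3.84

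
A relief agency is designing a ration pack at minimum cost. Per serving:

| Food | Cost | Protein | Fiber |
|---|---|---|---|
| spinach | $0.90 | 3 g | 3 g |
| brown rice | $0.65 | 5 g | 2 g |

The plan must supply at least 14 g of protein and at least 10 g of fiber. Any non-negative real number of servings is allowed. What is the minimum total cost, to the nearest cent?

This is a tiny linear program; its minimum lies at a vertex of the feasible set. List the vertices and price them.
spinach only: max(14/3, 10/3) = 4.667 servings → $4.20.
brown rice only: max(14/5, 10/2) = 5 servings → $3.25.
spinach + brown rice with both tight: 2.444 servings and 1.333 servings → $3.07.
Cheapest feasible corner: $3.07.

$3.07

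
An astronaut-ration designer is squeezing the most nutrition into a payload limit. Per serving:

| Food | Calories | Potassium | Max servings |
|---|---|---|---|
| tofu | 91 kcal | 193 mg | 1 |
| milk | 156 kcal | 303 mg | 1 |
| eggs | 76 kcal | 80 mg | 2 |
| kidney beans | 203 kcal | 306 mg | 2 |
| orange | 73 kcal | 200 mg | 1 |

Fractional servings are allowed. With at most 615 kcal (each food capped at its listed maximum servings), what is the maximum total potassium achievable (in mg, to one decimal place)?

1140.7 mg

Potassium per kcal: orange 2.74, tofu 2.121, milk 1.942, kidney beans 1.507, eggs 1.053.
Take 1 serving of orange: uses 73 kcal, +200.0 mg potassium (running total 200.0 mg).
Take 1 serving of tofu: uses 91 kcal, +193.0 mg potassium (running total 393.0 mg).
Take 1 serving of milk: uses 156 kcal, +303.0 mg potassium (running total 696.0 mg).
Take 1.453 servings of kidney beans: uses 295 kcal, +444.7 mg potassium (running total 1140.7 mg).
Greedy by best ratio exhausts the calories allowance optimally: 1140.7 mg.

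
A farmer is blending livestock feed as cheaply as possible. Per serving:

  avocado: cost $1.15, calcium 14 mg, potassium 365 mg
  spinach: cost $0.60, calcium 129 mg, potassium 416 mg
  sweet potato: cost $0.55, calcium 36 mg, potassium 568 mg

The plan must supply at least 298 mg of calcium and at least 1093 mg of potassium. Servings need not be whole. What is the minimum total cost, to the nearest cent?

Two binding constraints pin down two serving amounts, so the optimal mix uses at most two foods. The candidates are each food alone (scaled to the tighter of calcium/potassium) and each pair with both constraints tight.
avocado only: max(298/14, 1093/365) = 21.29 servings → $24.48.
spinach only: max(298/129, 1093/416) = 2.627 servings → $1.58.
sweet potato only: max(298/36, 1093/568) = 8.278 servings → $4.55.
avocado + spinach with both tight: 0.4127 servings and 2.265 servings → $1.83.
avocado + sweet potato with both targets exact would need a negative amount; discard.
spinach + sweet potato with both tight: 2.229 servings and 0.2921 servings → $1.50.
The minimum over all feasible corners is $1.50.

$1.50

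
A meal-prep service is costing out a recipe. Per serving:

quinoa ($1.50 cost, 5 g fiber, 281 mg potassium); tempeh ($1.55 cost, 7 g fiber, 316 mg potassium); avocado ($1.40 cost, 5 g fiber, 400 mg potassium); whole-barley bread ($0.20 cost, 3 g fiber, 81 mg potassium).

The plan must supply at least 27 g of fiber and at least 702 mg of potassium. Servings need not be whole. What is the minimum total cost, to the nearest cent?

$1.80

With two linear requirements the optimum uses one or two foods; enumerate the corners.
quinoa only: max(27/5, 702/281) = 5.4 servings → $8.10.
tempeh only: max(27/7, 702/316) = 3.857 servings → $5.98.
avocado only: max(27/5, 702/400) = 5.4 servings → $7.56.
whole-barley bread only: max(27/3, 702/81) = 9 servings → $1.80.
quinoa + tempeh: intersection lies outside the first quadrant.
quinoa + avocado: the both-tight solution has a negative serving — not a feasible corner.
quinoa + whole-barley bread: the both-tight solution has a negative serving — not a feasible corner.
tempeh + avocado: the both-tight solution has a negative serving — not a feasible corner.
tempeh + whole-barley bread: intersection lies outside the first quadrant.
avocado + whole-barley bread: intersection lies outside the first quadrant.
So the least-cost plan costs $1.80.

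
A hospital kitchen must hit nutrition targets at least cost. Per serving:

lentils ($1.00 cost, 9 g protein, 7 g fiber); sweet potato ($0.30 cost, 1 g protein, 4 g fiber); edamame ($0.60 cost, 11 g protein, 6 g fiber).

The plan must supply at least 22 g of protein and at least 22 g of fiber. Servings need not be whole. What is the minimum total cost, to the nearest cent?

lentils only: max(22/9, 22/7) = 3.143 servings → $3.14.
sweet potato only: max(22/1, 22/4) = 22 servings → $6.60.
edamame only: max(22/11, 22/6) = 3.667 servings → $2.20.
lentils + sweet potato with both tight: 2.276 servings and 1.517 servings → $2.73.
lentils + edamame: the both-tight solution has a negative serving — not a feasible corner.
sweet potato + edamame with both tight: 2.895 servings and 1.737 servings → $1.91.
So the least-cost plan costs $1.91.

$1.91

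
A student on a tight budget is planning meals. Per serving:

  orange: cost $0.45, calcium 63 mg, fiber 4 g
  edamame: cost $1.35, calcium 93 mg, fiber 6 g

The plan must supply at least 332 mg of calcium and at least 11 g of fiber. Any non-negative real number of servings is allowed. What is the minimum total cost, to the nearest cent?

Two binding constraints pin down two serving amounts, so the optimal mix uses at most two foods. The candidates are each food alone (scaled to the tighter of calcium/fiber) and each pair with both constraints tight.
orange only: max(332/63, 11/4) = 5.27 servings → $2.37.
edamame only: max(332/93, 11/6) = 3.57 servings → $4.82.
orange + edamame: the both-tight solution has a negative serving — not a feasible corner.
The minimum over all feasible corners is $2.37.

$2.37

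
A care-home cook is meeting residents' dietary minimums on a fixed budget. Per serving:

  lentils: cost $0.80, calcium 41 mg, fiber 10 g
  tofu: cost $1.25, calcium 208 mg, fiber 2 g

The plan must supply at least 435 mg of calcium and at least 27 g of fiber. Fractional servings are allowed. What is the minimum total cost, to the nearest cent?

Minimising a linear cost over {calcium ≥ 435, fiber ≥ 27, servings ≥ 0} — the optimum is at a vertex, using one or two foods.
lentils only: max(435/41, 27/10) = 10.61 servings → $8.49.
tofu only: max(435/208, 27/2) = 13.5 servings → $16.88.
lentils + tofu with both tight: 2.375 servings and 1.623 servings → $3.93.
So the least-cost plan costs $3.93.

$3.93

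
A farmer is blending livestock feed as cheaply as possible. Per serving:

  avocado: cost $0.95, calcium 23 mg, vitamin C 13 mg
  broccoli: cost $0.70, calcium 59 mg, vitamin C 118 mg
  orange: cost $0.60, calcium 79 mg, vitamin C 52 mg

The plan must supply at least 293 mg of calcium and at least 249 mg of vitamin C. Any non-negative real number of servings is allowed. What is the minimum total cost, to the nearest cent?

An LP optimum is at a vertex; with two nutrient constraints at most two foods are used. Check each candidate.
avocado only: max(293/23, 249/13) = 19.15 servings → $18.20.
broccoli only: max(293/59, 249/118) = 4.966 servings → $3.48.
orange only: max(293/79, 249/52) = 4.788 servings → $2.87.
avocado + broccoli with both tight: 10.21 servings and 0.9851 servings → $10.39.
avocado + orange: the both-tight solution has a negative serving — not a feasible corner.
broccoli + orange with both tight: 0.7091 servings and 3.179 servings → $2.40.
The minimum over all feasible corners is $2.40.

$2.40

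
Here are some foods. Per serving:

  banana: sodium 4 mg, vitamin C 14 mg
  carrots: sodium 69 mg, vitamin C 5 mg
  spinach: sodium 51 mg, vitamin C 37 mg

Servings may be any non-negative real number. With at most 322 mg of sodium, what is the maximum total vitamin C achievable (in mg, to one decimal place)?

Vitamin C per mg sodium: banana 3.5, spinach 0.7255, carrots 0.07246.
With no serving limits, spend the whole sodium allowance on banana: 322 mg / 4 mg × 14 mg = 1127.0 mg.

1127.0 mg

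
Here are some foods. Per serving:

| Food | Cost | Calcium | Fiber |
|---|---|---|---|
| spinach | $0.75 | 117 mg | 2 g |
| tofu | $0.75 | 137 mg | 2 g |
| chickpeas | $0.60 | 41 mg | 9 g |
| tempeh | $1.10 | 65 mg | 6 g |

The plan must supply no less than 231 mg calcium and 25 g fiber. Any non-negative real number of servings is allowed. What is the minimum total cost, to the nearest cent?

$2.23

At the optimum either one food covers both requirements or two foods hit both targets exactly; no other combination can be cheaper.
spinach only: max(231/117, 25/2) = 12.5 servings → $9.38.
tofu only: max(231/137, 25/2) = 12.5 servings → $9.38.
chickpeas only: max(231/41, 25/9) = 5.634 servings → $3.38.
tempeh only: max(231/65, 25/6) = 4.167 servings → $4.58.
spinach + tofu with both targets exact would need a negative amount; discard.
spinach + chickpeas with both tight: 1.085 servings and 2.537 servings → $2.34.
spinach + tempeh with both targets exact would need a negative amount; discard.
tofu + chickpeas with both tight: 0.9157 servings and 2.574 servings → $2.23.
tofu + tempeh with both targets exact would need a negative amount; discard.
chickpeas + tempeh with both tight: 0.705 servings and 3.109 servings → $3.84.
So the least-cost plan costs $2.23.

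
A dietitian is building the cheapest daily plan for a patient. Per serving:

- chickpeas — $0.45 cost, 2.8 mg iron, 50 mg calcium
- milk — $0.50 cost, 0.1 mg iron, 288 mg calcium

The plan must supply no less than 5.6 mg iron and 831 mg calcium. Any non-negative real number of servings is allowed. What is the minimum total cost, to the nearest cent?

$2.14

With two linear requirements the optimum uses one or two foods; enumerate the corners.
chickpeas only: max(5.6/2.8, 831/50) = 16.62 servings → $7.48.
milk only: max(5.6/0.1, 831/288) = 56 servings → $28.00.
chickpeas + milk with both tight: 1.909 servings and 2.554 servings → $2.14.
Cheapest feasible corner: $2.14.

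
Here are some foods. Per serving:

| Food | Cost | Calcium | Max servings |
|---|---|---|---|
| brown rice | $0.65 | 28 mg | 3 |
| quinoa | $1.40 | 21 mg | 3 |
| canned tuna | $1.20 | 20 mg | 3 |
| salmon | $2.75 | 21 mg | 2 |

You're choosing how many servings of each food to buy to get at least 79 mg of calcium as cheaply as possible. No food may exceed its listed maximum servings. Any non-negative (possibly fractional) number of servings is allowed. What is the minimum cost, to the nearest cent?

$1.83

Cost per mg of calcium: brown rice $0.0232, canned tuna $0.0600, quinoa $0.0667, salmon $0.1310.
Take 2.821 servings of brown rice: +79.0 mg calcium for $1.83 (total $1.83, still need 0.0 mg).
Greedy by cheapest-per-mg is optimal for a single linear constraint, so the minimum cost is $1.83.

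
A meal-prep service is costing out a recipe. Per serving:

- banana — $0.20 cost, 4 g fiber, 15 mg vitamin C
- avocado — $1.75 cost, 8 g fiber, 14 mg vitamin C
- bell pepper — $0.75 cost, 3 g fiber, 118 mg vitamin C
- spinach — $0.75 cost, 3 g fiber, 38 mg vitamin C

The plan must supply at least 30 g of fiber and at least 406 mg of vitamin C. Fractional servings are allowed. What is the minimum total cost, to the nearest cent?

An LP optimum is at a vertex; with two nutrient constraints at most two foods are used. Check each candidate.
banana only: max(30/4, 406/15) = 27.07 servings → $5.41.
avocado only: max(30/8, 406/14) = 29 servings → $50.75.
bell pepper only: max(30/3, 406/118) = 10 servings → $7.50.
spinach only: max(30/3, 406/38) = 10.68 servings → $8.01.
banana + avocado: the both-tight solution has a negative serving — not a feasible corner.
banana + bell pepper with both tight: 5.438 servings and 2.749 servings → $3.15.
banana + spinach: the both-tight solution has a negative serving — not a feasible corner.
avocado + bell pepper with both tight: 2.574 servings and 3.135 servings → $6.86.
avocado + spinach with both targets exact would need a negative amount; discard.
bell pepper + spinach with both tight: 0.325 servings and 9.675 servings → $7.50.
So the least-cost plan costs $3.15.

$3.15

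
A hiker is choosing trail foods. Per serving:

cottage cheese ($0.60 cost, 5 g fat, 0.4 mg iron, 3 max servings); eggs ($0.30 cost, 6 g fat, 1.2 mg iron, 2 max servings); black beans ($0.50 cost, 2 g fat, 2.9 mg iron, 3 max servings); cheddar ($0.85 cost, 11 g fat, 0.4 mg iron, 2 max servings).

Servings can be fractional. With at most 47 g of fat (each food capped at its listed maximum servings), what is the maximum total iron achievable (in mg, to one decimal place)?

12.8 mg

Iron per g fat: black beans 1.45, eggs 0.2, cottage cheese 0.08, cheddar 0.03636.
Take 3 servings of black beans: uses 6 g fat, +8.7 mg iron (running total 8.7 mg).
Take 2 servings of eggs: uses 12 g fat, +2.4 mg iron (running total 11.1 mg).
Take 3 servings of cottage cheese: uses 15 g fat, +1.2 mg iron (running total 12.3 mg).
Take 1.273 servings of cheddar: uses 14 g fat, +0.5 mg iron (running total 12.8 mg).
Filling greedily by iron-per-g fat is optimal for one linear limit, giving 12.8 mg.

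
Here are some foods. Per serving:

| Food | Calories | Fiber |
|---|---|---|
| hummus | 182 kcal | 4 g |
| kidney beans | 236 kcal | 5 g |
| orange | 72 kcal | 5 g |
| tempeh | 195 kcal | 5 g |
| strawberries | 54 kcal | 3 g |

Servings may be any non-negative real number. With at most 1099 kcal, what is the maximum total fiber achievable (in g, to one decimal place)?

Fiber per kcal: orange 0.06944, strawberries 0.05556, tempeh 0.02564, hummus 0.02198, kidney beans 0.02119.
With no serving limits, spend the whole calories allowance on orange: 1099 kcal / 72 kcal × 5 g = 76.3 g.

76.3 g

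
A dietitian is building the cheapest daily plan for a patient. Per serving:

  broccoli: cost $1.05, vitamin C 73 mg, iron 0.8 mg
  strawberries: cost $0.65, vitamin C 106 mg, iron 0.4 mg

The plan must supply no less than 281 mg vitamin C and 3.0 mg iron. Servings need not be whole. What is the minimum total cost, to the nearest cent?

broccoli only: max(281/73, 3.0/0.8) = 3.849 servings → $4.04.
strawberries only: max(281/106, 3.0/0.4) = 7.5 servings → $4.88.
broccoli + strawberries with both tight: 3.698 servings and 0.1043 servings → $3.95.
So the least-cost plan costs $3.95.

$3.95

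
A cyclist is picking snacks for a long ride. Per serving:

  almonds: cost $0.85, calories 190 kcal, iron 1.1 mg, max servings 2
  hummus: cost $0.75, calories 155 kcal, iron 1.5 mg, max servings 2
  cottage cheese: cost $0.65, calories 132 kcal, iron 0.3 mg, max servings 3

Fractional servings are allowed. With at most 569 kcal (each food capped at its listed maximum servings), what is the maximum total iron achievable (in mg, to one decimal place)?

Iron per kcal: hummus 0.009677, almonds 0.005789, cottage cheese 0.002273.
Take 2 servings of hummus: uses 310 kcal, +3.0 mg iron (running total 3.0 mg).
Take 1.363 servings of almonds: uses 259 kcal, +1.5 mg iron (running total 4.5 mg).
Greedy by best ratio exhausts the calories allowance optimally: 4.5 mg.

4.5 mg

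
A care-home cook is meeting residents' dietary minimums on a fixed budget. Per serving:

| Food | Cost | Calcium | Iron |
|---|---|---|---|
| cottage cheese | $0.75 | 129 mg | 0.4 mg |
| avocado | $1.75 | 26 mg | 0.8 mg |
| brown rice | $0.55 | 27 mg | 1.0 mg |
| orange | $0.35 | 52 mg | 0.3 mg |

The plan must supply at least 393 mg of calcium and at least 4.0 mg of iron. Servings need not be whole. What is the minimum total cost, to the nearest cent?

The cheapest plan sits at a corner of the feasible region — with two constraints it uses at most two foods.
cottage cheese only: max(393/129, 4.0/0.4) = 10 servings → $7.50.
avocado only: max(393/26, 4.0/0.8) = 15.12 servings → $26.45.
brown rice only: max(393/27, 4.0/1.0) = 14.56 servings → $8.01.
orange only: max(393/52, 4.0/0.3) = 13.33 servings → $4.67.
cottage cheese + avocado with both tight: 2.267 servings and 3.866 servings → $8.47.
cottage cheese + brown rice with both tight: 2.411 servings and 3.036 servings → $3.48.
cottage cheese + orange with both targets exact would need a negative amount; discard.
avocado + brown rice with both targets exact would need a negative amount; discard.
avocado + orange with both tight: 2.666 servings and 6.225 servings → $6.84.
brown rice + orange with both tight: 2.052 servings and 6.492 servings → $3.40.
So the least-cost plan costs $3.40.

$3.40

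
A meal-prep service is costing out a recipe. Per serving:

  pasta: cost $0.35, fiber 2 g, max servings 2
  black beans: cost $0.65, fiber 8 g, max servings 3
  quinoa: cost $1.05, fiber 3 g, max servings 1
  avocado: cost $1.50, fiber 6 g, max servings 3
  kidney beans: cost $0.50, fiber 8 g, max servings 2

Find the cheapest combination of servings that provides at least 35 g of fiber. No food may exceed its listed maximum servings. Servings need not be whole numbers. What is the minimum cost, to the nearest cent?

Cost per g of fiber: kidney beans $0.0625, black beans $0.0813, pasta $0.1750, avocado $0.2500, quinoa $0.3500.
Take 2 servings of kidney beans: +16.0 g fiber for $1.00 (total $1.00, still need 19.0 g).
Take 2.375 servings of black beans: +19.0 g fiber for $1.54 (total $2.54, still need 0.0 g).
Greedy by cheapest-per-g is optimal for a single linear constraint, so the minimum cost is $2.54.

$2.54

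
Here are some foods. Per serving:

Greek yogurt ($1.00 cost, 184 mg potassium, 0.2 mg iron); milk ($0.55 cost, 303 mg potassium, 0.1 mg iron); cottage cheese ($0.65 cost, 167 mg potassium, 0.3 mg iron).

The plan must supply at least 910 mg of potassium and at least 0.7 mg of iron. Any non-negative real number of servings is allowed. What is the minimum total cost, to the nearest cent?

$2.22

An LP optimum is at a vertex; with two nutrient constraints at most two foods are used. Check each candidate.
Greek yogurt only: max(910/184, 0.7/0.2) = 4.946 servings → $4.95.
milk only: max(910/303, 0.7/0.1) = 7 servings → $3.85.
cottage cheese only: max(910/167, 0.7/0.3) = 5.449 servings → $3.54.
Greek yogurt + milk with both tight: 2.87 servings and 1.261 servings → $3.56.
Greek yogurt + cottage cheese: intersection lies outside the first quadrant.
milk + cottage cheese with both tight: 2.104 servings and 1.632 servings → $2.22.
Cheapest feasible corner: $2.22.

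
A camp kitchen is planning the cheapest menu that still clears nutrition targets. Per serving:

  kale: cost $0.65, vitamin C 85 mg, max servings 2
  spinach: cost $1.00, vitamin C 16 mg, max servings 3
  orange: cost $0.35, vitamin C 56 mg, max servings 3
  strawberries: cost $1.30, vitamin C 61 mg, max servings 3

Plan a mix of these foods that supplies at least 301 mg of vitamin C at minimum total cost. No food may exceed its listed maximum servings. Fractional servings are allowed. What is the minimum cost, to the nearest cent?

Cost per mg of vitamin C: orange $0.0063, kale $0.0076, strawberries $0.0213, spinach $0.0625.
Take 3 servings of orange: +168.0 mg vitamin C for $1.05 (total $1.05, still need 133.0 mg).
Take 1.565 servings of kale: +133.0 mg vitamin C for $1.02 (total $2.07, still need 0.0 mg).
Greedy by cheapest-per-mg is optimal for a single linear constraint, so the minimum cost is $2.07.

$2.07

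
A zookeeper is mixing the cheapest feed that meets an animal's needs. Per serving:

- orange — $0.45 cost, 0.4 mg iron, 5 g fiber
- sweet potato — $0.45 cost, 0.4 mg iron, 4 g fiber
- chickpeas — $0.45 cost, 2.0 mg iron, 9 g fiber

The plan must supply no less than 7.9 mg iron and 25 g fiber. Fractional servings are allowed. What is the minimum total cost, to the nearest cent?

$1.78

Two binding constraints pin down two serving amounts, so the optimal mix uses at most two foods. The candidates are each food alone (scaled to the tighter of iron/fiber) and each pair with both constraints tight.
orange only: max(7.9/0.4, 25/5) = 19.75 servings → $8.89.
sweet potato only: max(7.9/0.4, 25/4) = 19.75 servings → $8.89.
chickpeas only: max(7.9/2.0, 25/9) = 3.95 servings → $1.78.
orange + sweet potato: intersection lies outside the first quadrant.
orange + chickpeas with both targets exact would need a negative amount; discard.
sweet potato + chickpeas with both targets exact would need a negative amount; discard.
Cheapest feasible corner: $1.78.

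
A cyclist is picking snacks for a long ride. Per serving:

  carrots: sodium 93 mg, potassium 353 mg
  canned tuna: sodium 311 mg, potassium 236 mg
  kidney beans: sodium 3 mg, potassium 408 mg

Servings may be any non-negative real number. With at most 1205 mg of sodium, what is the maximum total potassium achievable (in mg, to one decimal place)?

Potassium per mg sodium: kidney beans 136, carrots 3.796, canned tuna 0.7588.
With no serving limits, spend the whole sodium allowance on kidney beans: 1205 mg / 3 mg × 408 mg = 163880.0 mg.

163880.0 mg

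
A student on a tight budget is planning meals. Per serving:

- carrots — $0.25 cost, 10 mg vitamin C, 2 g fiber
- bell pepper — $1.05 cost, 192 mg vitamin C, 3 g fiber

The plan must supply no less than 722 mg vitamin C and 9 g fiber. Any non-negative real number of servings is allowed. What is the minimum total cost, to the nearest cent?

Minimising a linear cost over {vitamin C ≥ 722, fiber ≥ 9, servings ≥ 0} — the optimum is at a vertex, using one or two foods.
carrots only: max(722/10, 9/2) = 72.2 servings → $18.05.
bell pepper only: max(722/192, 9/3) = 3.76 servings → $3.95.
carrots + bell pepper: intersection lies outside the first quadrant.
The minimum over all feasible corners is $3.95.

$3.95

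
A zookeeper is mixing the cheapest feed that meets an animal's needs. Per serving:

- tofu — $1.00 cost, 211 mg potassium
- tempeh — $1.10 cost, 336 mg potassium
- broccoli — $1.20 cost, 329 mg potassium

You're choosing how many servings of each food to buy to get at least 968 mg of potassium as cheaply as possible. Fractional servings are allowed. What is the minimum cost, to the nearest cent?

Cost per mg of potassium: tempeh $0.0033, broccoli $0.0036, tofu $0.0047.
With no serving limits, use only tempeh: 968 mg / 336 mg = 2.881 servings × $1.10 = $3.17.

$3.17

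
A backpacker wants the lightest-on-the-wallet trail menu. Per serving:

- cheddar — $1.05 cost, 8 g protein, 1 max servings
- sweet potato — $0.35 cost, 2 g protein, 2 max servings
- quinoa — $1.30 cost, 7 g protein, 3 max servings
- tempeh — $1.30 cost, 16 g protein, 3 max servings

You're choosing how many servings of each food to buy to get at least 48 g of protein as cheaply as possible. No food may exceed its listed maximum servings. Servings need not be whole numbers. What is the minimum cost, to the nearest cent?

$3.90

Cost per g of protein: tempeh $0.0813, cheddar $0.1313, sweet potato $0.1750, quinoa $0.1857.
Take 3 servings of tempeh: +48.0 g protein for $3.90 (total $3.90, still need 0.0 g).
Greedy by cheapest-per-g is optimal for a single linear constraint, so the minimum cost is $3.90.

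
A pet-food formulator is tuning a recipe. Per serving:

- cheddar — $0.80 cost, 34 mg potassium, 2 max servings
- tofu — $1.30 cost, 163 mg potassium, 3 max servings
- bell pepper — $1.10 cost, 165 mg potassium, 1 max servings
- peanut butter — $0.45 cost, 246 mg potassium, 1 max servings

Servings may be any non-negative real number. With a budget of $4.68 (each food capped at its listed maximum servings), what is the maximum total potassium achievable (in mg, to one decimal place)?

803.5 mg

Potassium per dollar: peanut butter 546.7, bell pepper 150, tofu 125.4, cheddar 42.5.
Take 1 serving of peanut butter: spends $0.45, +246.0 mg potassium (running total 246.0 mg).
Take 1 serving of bell pepper: spends $1.10, +165.0 mg potassium (running total 411.0 mg).
Take 2.408 servings of tofu: spends $3.13, +392.5 mg potassium (running total 803.5 mg).
Greedy by best ratio exhausts the cost allowance optimally: 803.5 mg.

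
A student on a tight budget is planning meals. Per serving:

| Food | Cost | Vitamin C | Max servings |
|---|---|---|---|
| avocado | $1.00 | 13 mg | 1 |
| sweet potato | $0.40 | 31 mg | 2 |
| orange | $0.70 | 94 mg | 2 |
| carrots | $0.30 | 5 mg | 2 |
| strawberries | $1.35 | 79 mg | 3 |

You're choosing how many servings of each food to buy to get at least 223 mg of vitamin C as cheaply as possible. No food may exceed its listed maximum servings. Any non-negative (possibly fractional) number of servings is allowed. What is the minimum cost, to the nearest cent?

$1.85

Cost per mg of vitamin C: orange $0.0074, sweet potato $0.0129, strawberries $0.0171, carrots $0.0600, avocado $0.0769.
Take 2 servings of orange: +188.0 mg vitamin C for $1.40 (total $1.40, still need 35.0 mg).
Take 1.129 servings of sweet potato: +35.0 mg vitamin C for $0.45 (total $1.85, still need 0.0 mg).
Filling from the cheapest source first is optimal under one linear minimum: $1.85.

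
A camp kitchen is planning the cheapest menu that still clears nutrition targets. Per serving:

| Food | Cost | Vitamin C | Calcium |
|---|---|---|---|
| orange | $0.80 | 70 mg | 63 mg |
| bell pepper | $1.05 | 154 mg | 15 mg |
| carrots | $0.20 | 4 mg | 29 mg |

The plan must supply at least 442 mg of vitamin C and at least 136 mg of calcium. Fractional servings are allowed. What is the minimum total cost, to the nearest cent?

$3.55

This is a tiny linear program; its minimum lies at a vertex of the feasible set. List the vertices and price them.
orange only: max(442/70, 136/63) = 6.314 servings → $5.05.
bell pepper only: max(442/154, 136/15) = 9.067 servings → $9.52.
carrots only: max(442/4, 136/29) = 110.5 servings → $22.10.
orange + bell pepper with both tight: 1.654 servings and 2.118 servings → $3.55.
orange + carrots: intersection lies outside the first quadrant.
bell pepper + carrots with both tight: 2.786 servings and 3.249 servings → $3.57.
The minimum over all feasible corners is $3.55.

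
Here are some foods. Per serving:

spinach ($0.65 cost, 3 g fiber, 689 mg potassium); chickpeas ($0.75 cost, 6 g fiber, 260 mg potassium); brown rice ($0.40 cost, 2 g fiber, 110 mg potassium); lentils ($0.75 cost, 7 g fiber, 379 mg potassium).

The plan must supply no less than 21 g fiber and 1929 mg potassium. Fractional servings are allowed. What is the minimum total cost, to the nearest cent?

A basic optimal solution has at most two foods positive. Try each food alone and each pair with both targets met exactly.
spinach only: max(21/3, 1929/689) = 7 servings → $4.55.
chickpeas only: max(21/6, 1929/260) = 7.419 servings → $5.56.
brown rice only: max(21/2, 1929/110) = 17.54 servings → $7.01.
lentils only: max(21/7, 1929/379) = 5.09 servings → $3.82.
spinach + chickpeas with both tight: 1.823 servings and 2.589 servings → $3.13.
spinach + brown rice with both tight: 1.477 servings and 8.284 servings → $4.27.
spinach + lentils with both tight: 1.504 servings and 2.355 servings → $2.74.
chickpeas + brown rice: intersection lies outside the first quadrant.
chickpeas + lentils: intersection lies outside the first quadrant.
brown rice + lentils: intersection lies outside the first quadrant.
Cheapest feasible corner: $2.74.

$2.74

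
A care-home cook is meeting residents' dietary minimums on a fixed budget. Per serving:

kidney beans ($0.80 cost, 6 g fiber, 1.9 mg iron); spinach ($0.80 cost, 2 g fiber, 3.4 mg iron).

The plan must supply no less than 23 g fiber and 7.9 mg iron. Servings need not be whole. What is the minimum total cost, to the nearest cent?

$3.19

The cheapest plan sits at a corner of the feasible region — with two constraints it uses at most two foods.
kidney beans only: max(23/6, 7.9/1.9) = 4.158 servings → $3.33.
spinach only: max(23/2, 7.9/3.4) = 11.5 servings → $9.20.
kidney beans + spinach with both tight: 3.759 servings and 0.2229 servings → $3.19.
The minimum over all feasible corners is $3.19.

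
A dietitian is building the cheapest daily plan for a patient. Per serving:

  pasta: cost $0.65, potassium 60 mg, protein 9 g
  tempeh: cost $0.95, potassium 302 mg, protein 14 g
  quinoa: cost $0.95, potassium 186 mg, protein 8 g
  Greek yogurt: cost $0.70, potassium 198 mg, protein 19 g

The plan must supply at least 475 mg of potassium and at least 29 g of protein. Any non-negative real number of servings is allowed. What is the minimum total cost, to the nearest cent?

$1.55

With two linear requirements the optimum uses one or two foods; enumerate the corners.
pasta only: max(475/60, 29/9) = 7.917 servings → $5.15.
tempeh only: max(475/302, 29/14) = 2.071 servings → $1.97.
quinoa only: max(475/186, 29/8) = 3.625 servings → $3.44.
Greek yogurt only: max(475/198, 29/19) = 2.399 servings → $1.68.
pasta + tempeh with both tight: 1.122 servings and 1.35 servings → $2.01.
pasta + quinoa with both tight: 1.335 servings and 2.123 servings → $2.88.
pasta + Greek yogurt with both targets exact would need a negative amount; discard.
tempeh + quinoa with both targets exact would need a negative amount; discard.
tempeh + Greek yogurt with both tight: 1.107 servings and 0.7107 servings → $1.55.
quinoa + Greek yogurt with both tight: 1.684 servings and 0.8174 servings → $2.17.
So the least-cost plan costs $1.55.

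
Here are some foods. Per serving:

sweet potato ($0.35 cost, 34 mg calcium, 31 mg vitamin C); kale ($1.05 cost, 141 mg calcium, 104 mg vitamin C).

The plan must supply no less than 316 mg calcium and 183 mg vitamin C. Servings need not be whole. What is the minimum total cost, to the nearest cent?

$2.35

Check every corner: each single food scaled to meet both minima, and each pair solved so both constraints bind.
sweet potato only: max(316/34, 183/31) = 9.294 servings → $3.25.
kale only: max(316/141, 183/104) = 2.241 servings → $2.35.
sweet potato + kale: intersection lies outside the first quadrant.
The minimum over all feasible corners is $2.35.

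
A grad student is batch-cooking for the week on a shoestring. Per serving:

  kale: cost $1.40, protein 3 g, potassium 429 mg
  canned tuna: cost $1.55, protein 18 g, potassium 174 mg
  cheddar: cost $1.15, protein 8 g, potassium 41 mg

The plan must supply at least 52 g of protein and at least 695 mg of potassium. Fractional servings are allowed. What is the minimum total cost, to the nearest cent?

This is a tiny linear program; its minimum lies at a vertex of the feasible set. List the vertices and price them.
kale only: max(52/3, 695/429) = 17.33 servings → $24.27.
canned tuna only: max(52/18, 695/174) = 3.994 servings → $6.19.
cheddar only: max(52/8, 695/41) = 16.95 servings → $19.49.
kale + canned tuna with both tight: 0.4808 servings and 2.809 servings → $5.03.
kale + cheddar with both tight: 1.036 servings and 6.112 servings → $8.48.
canned tuna + cheddar with both targets exact would need a negative amount; discard.
Cheapest feasible corner: $5.03.

$5.03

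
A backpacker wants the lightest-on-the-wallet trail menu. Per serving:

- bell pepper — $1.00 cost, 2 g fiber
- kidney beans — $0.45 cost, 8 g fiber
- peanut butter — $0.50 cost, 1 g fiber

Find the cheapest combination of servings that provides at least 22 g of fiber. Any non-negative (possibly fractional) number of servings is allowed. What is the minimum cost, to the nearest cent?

Cost per g of fiber: kidney beans $0.0563, bell pepper $0.5000, peanut butter $0.5000.
With no serving limits, use only kidney beans: 22 g / 8 g = 2.75 servings × $0.45 = $1.24.

$1.24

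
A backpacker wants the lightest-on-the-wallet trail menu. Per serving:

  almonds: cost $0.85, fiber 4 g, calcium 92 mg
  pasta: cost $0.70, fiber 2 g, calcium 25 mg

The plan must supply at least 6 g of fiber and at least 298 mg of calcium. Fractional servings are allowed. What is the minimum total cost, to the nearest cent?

$2.75

Check every corner: each single food scaled to meet both minima, and each pair solved so both constraints bind.
almonds only: max(6/4, 298/92) = 3.239 servings → $2.75.
pasta only: max(6/2, 298/25) = 11.92 servings → $8.34.
almonds + pasta with both targets exact would need a negative amount; discard.
The minimum over all feasible corners is $2.75.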